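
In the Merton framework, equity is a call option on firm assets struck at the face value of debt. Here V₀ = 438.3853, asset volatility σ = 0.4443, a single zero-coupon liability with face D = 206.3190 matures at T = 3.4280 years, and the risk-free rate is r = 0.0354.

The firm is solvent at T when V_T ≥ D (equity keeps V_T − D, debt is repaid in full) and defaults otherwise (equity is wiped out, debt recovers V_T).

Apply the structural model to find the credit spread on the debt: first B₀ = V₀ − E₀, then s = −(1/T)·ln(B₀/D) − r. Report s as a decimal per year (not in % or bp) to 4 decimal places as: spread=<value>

spread=0.0272

Work the structural quantities from V₀ = 438.3853 against face 206.3190:
d₁ = [ln(V₀/D) + (r + σ²/2)T] / (σ√T)
   = [ln(438.3853/206.3190) + (0.0354 + 0.5·0.4443²)·3.4280] / (0.4443·√3.4280)
   = [0.753675 + 0.459699] / 0.822615 = 1.475020
d₂ = d₁ − σ√T = 1.475020 − 0.822615 = 0.652405
N(d₁) = 0.929896,  N(d₂) = 0.742930,  e^(−rT) = 0.885723
E₀ = V₀·N(d₁) − D·e^(−rT)·N(d₂)
   = 438.3853·0.929896 − 206.3190·0.885723·0.742930 = 271.888819
B₀ = V₀ − E₀ = 438.3853 − 271.888819 = 166.496481
spread = −(1/T)·ln(B₀/D) − r = −(1/3.4280)·ln(166.496481/206.3190) − 0.0354 = 0.02715815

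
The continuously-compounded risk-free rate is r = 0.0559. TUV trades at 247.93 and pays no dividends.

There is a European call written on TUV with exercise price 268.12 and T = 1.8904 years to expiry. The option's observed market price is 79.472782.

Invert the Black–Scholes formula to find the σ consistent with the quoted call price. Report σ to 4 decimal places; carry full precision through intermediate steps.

At σ = 0.5823 the Black–Scholes value reproduces the quote:
σ√T = 0.5823·√1.8904 = 0.800615
d₁ = (ln(S/K) + (r+σ²/2)T) / (σ√T) = (ln(247.93/268.12) + (0.0559+0.5823²/2)·1.8904) / 0.800615 = (-0.078288 + 0.426165) / 0.800615 = 0.434513
d₂ = d₁ − σ√T = 0.434513 − 0.800615 = -0.366102
e^{−rT} = 0.899718
N(d₁) = 0.668042,  N(d₂) = 0.357144
V = S·N(d₁) − K·e^{−rT}·N(d₂) = 165.627622 − 86.154840 = 79.472782 (the quoted price), and the Black–Scholes price is strictly increasing in σ, so σ is unique

sigma = 0.5823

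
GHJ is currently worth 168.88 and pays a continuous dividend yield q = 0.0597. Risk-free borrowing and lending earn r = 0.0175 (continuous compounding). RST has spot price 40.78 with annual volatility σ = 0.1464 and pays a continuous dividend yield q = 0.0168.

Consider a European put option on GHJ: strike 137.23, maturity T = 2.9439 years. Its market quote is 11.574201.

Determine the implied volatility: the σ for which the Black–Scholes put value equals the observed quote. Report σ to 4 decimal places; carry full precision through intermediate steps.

At σ = 0.1794 the Black–Scholes value reproduces the quote:
σ√T = 0.1794·√2.9439 = 0.307811
d₁ = (ln(S/K) + (r−q+σ²/2)T) / (σ√T) = (ln(168.88/137.23) + (0.0175−0.0597+0.1794²/2)·2.9439) / 0.307811 = (0.207530 − 0.076859) / 0.307811 = 0.424518
d₂ = d₁ − σ√T = 0.424518 − 0.307811 = 0.116707
e^{−rT} = 0.949786
e^{−qT} = 0.838827
N(−d₁) = 0.335594,  N(−d₂) = 0.453546
V = K·e^{−rT}·N(−d₂) − S·e^{−qT}·N(−d₁) = 59.114824 − 47.540623 = 11.574201 (matching the quote); vega is positive throughout, so no other σ reproduces this price

sigma = 0.1794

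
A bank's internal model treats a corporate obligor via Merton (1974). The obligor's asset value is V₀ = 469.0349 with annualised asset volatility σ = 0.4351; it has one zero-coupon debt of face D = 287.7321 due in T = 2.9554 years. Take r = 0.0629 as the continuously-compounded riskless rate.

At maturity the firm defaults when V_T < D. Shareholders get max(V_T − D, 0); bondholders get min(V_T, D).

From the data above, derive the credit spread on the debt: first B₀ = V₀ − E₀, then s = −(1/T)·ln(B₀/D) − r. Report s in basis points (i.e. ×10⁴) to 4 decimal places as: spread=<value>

spread=358.4355

Apply the equity-as-call identities (strike 287.7321, horizon 2.9554 years):
d₁ = [ln(V₀/D) + (r + σ²/2)T] / (σ√T)
   = [ln(469.0349/287.7321) + (0.0629 + 0.5·0.4351²)·2.9554] / (0.4351·√2.9554)
   = [0.488647 + 0.465641] / 0.747992 = 1.275799
d₂ = d₁ − σ√T = 1.275799 − 0.747992 = 0.527807
N(d₁) = 0.898987,  N(d₂) = 0.701183,  e^(−rT) = 0.830361
E₀ = V₀·N(d₁) − D·e^(−rT)·N(d₂)
   = 469.0349·0.898987 − 287.7321·0.830361·0.701183 = 254.128379
B₀ = V₀ − E₀ = 469.0349 − 254.128379 = 214.906521
spread = −(1/T)·ln(B₀/D) − r = −(1/2.9554)·ln(214.906521/287.7321) − 0.0629 = 0.03584355
in basis points: 0.03584355 × 10⁴ = 358.4355 bp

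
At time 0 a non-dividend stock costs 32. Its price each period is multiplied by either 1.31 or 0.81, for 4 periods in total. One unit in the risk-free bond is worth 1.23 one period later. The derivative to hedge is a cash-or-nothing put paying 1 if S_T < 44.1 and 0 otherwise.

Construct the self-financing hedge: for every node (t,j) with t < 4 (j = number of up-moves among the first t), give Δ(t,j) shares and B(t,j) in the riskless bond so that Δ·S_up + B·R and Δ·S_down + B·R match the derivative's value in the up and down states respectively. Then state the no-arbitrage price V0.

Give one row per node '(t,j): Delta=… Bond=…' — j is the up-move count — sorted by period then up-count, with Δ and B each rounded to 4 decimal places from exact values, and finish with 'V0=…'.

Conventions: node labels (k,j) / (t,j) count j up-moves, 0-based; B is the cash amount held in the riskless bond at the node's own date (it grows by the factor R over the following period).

(0,0): Delta=-0.0114 Bond=0.4177
(1,0): Delta=-0.0360 Bond=1.1517
(1,1): Delta=-0.0085 Bond=0.3922
(2,0): Delta=0.0000 Bond=0.6610
(2,1): Delta=-0.0402 Bond=1.5604
(2,2): Delta=-0.0047 Bond=0.2771
(3,0): Delta=0.0000 Bond=0.8130
(3,1): Delta=0.0000 Bond=0.8130
(3,2): Delta=-0.0450 Bond=2.1301
(3,3): Delta=0.0000 Bond=0.0000
V0=0.0537

The replicating-portfolio and risk-neutral prices coincide; use p* = (1.23−0.81)/(1.31−0.81) = 0.8400 for the latter.
At maturity the claim pays: V(4,0)=1.0000, V(4,1)=1.0000, V(4,2)=1.0000, V(4,3)=0.0000, V(4,4)=0.0000
Node (3,0) S=17.0061: V=(p*·1.0000+(1−p*)·1.0000)/1.23=0.8130; Δ=(1.0000−1.0000)/(22.2780−13.7750)=0.0000; B=V−Δ·S=0.8130
Node (3,1) S=27.5037: V=(p*·1.0000+(1−p*)·1.0000)/1.23=0.8130; Δ=(1.0000−1.0000)/(36.0299−22.2780)=0.0000; B=V−Δ·S=0.8130
Node (3,2) S=44.4813: V=(p*·0.0000+(1−p*)·1.0000)/1.23=0.1301; Δ=(0.0000−1.0000)/(58.2705−36.0299)=-0.0450; B=V−Δ·S=2.1301
Node (3,3) S=71.9389: V=(p*·0.0000+(1−p*)·0.0000)/1.23=0.0000; Δ=(0.0000−0.0000)/(94.2400−58.2705)=0.0000; B=V−Δ·S=0.0000
Node (2,0) S=20.9952: V=(p*·0.8130+(1−p*)·0.8130)/1.23=0.6610; Δ=(0.8130−0.8130)/(27.5037−17.0061)=0.0000; B=V−Δ·S=0.6610
Node (2,1) S=33.9552: V=(p*·0.1301+(1−p*)·0.8130)/1.23=0.1946; Δ=(0.1301−0.8130)/(44.4813−27.5037)=-0.0402; B=V−Δ·S=1.5604
Node (2,2) S=54.9152: V=(p*·0.0000+(1−p*)·0.1301)/1.23=0.0169; Δ=(0.0000−0.1301)/(71.9389−44.4813)=-0.0047; B=V−Δ·S=0.2771
Node (1,0) S=25.9200: V=(p*·0.1946+(1−p*)·0.6610)/1.23=0.2189; Δ=(0.1946−0.6610)/(33.9552−20.9952)=-0.0360; B=V−Δ·S=1.1517
Node (1,1) S=41.9200: V=(p*·0.0169+(1−p*)·0.1946)/1.23=0.0369; Δ=(0.0169−0.1946)/(54.9152−33.9552)=-0.0085; B=V−Δ·S=0.3922
Node (0,0) S=32.0000: V=(p*·0.0369+(1−p*)·0.2189)/1.23=0.0537; Δ=(0.0369−0.2189)/(41.9200−25.9200)=-0.0114; B=V−Δ·S=0.4177
Check: Δ(0,0)·S0 + B(0,0) = 0.0537 = V0.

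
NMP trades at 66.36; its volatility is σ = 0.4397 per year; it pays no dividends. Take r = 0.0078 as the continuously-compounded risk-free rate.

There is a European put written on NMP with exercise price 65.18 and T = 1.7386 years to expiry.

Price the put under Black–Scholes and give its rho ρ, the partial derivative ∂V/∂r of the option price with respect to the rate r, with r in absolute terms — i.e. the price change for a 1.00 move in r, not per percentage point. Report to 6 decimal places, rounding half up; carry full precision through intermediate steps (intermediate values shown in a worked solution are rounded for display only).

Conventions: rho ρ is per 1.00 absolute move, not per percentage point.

σ√T = 0.4397·√1.7386 = 0.579771
d₁ = (ln(S/K) + (r+σ²/2)T) / (σ√T) = (ln(66.36/65.18) + (0.0078+0.4397²/2)·1.7386) / 0.579771 = (0.017942 + 0.181628) / 0.579771 = 0.344222
d₂ = d₁ − σ√T = 0.344222 − 0.579771 = -0.235549
e^{−rT} = 0.986530
N(−d₁) = 0.365340,  N(−d₂) = 0.593109
Put price V = K·e^{−rT}·N(−d₂) − S·N(−d₁) = 38.138097 − 24.243937 = 13.894160
ρ = −K·T·e^{−rT}·N(−d₂) = -66.306895

price = 13.894160
ρ = -66.306895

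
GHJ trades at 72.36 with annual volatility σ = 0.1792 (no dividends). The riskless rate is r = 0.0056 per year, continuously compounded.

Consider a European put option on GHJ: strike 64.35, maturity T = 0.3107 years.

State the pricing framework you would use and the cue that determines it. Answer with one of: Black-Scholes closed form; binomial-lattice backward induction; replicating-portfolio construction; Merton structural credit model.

framework: Black-Scholes closed form

Key observation: everything needed for the exact continuous-time valuation of the European put on GHJ (strike 64.35) is given, and no feature rules the closed form out.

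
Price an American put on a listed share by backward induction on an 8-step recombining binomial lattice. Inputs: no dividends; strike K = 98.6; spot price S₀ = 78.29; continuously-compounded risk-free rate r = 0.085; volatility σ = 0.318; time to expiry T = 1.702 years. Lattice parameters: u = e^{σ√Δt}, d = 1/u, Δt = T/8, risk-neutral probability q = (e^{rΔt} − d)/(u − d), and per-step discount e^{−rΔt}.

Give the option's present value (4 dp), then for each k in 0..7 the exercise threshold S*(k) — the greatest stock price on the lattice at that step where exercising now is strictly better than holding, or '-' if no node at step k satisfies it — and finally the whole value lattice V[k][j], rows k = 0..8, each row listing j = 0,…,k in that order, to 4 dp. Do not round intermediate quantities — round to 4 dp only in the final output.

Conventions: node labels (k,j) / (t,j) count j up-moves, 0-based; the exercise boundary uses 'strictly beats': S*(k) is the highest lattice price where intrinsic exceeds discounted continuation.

params: Δt=0.21275 u=1.15798 d=0.86357 q=0.52538 e^(-rΔt)=0.98208
t_8 payoffs: 74.3842 66.1287 55.0586 40.2146 20.3100 0.0000 0.0000 0.0000 0.0000
t_7: node(7,0) S=28.0414 payoff=70.5586 vs cont=68.7916 → 70.5586 [stop]  node(7,1) S=37.6012 payoff=60.9988 vs cont=59.2318 → 60.9988 [stop]  node(7,2) S=50.4201 payoff=48.1799 vs cont=46.4129 → 48.1799 [stop]  node(7,3) S=67.6091 payoff=30.9909 vs cont=29.2238 → 30.9909 [stop]  node(7,4) S=90.6582 payoff=7.9418 vs cont=9.4668 → 9.4668 [wait]  node(7,5) S=121.5652 payoff=0.0000 vs cont=0.0000 → 0.0000 [wait]  node(7,6) S=163.0089 payoff=0.0000 vs cont=0.0000 → 0.0000 [wait]  node(7,7) S=218.5814 payoff=0.0000 vs cont=0.0000 → 0.0000 [wait]  ⇒ S*(7)=67.6091
t_6: node(6,0) S=32.4713 payoff=66.1287 vs cont=64.3616 → 66.1287 [stop]  node(6,1) S=43.5414 payoff=55.0586 vs cont=53.2916 → 55.0586 [stop]  node(6,2) S=58.3854 payoff=40.2146 vs cont=38.4476 → 40.2146 [stop]  node(6,3) S=78.2900 payoff=20.3100 vs cont=19.3298 → 20.3100 [stop]  node(6,4) S=104.9804 payoff=0.0000 vs cont=4.4126 → 4.4126 [wait]  node(6,5) S=140.7701 payoff=0.0000 vs cont=0.0000 → 0.0000 [wait]  node(6,6) S=188.7610 payoff=0.0000 vs cont=0.0000 → 0.0000 [wait]  ⇒ S*(6)=78.2900
t_5: node(5,0) S=37.6012 payoff=60.9988 vs cont=59.2318 → 60.9988 [stop]  node(5,1) S=50.4201 payoff=48.1799 vs cont=46.4129 → 48.1799 [stop]  node(5,2) S=67.6091 payoff=30.9909 vs cont=29.2238 → 30.9909 [stop]  node(5,3) S=90.6582 payoff=7.9418 vs cont=11.7435 → 11.7435 [wait]  node(5,4) S=121.5652 payoff=0.0000 vs cont=2.0568 → 2.0568 [wait]  node(5,5) S=163.0089 payoff=0.0000 vs cont=0.0000 → 0.0000 [wait]  ⇒ S*(5)=67.6091
t_4: node(4,0) S=43.5414 payoff=55.0586 vs cont=53.2916 → 55.0586 [stop]  node(4,1) S=58.3854 payoff=40.2146 vs cont=38.4476 → 40.2146 [stop]  node(4,2) S=78.2900 payoff=20.3100 vs cont=20.5045 → 20.5045 [wait]  node(4,3) S=104.9804 payoff=0.0000 vs cont=6.5351 → 6.5351 [wait]  node(4,4) S=140.7701 payoff=0.0000 vs cont=0.9587 → 0.9587 [wait]  ⇒ S*(4)=58.3854
t_3: node(3,0) S=50.4201 payoff=48.1799 vs cont=46.4129 → 48.1799 [stop]  node(3,1) S=67.6091 payoff=30.9909 vs cont=29.3242 → 30.9909 [stop]  node(3,2) S=90.6582 payoff=7.9418 vs cont=12.9293 → 12.9293 [wait]  node(3,3) S=121.5652 payoff=0.0000 vs cont=3.5407 → 3.5407 [wait]  ⇒ S*(3)=67.6091
t_2: node(2,0) S=58.3854 payoff=40.2146 vs cont=38.4476 → 40.2146 [stop]  node(2,1) S=78.2900 payoff=20.3100 vs cont=21.1164 → 21.1164 [wait]  node(2,2) S=104.9804 payoff=0.0000 vs cont=7.8534 → 7.8534 [wait]  ⇒ S*(2)=58.3854
t_1: node(1,0) S=67.6091 payoff=30.9909 vs cont=29.6399 → 30.9909 [stop]  node(1,1) S=90.6582 payoff=7.9418 vs cont=13.8948 → 13.8948 [wait]  ⇒ S*(1)=67.6091
t_0: node(0,0) S=78.2900 payoff=20.3100 vs cont=21.6145 → 21.6145 [wait]  ⇒ S*(0)=-

price = 21.6145
boundary = - 67.6091 58.3854 67.6091 58.3854 67.6091 78.2900 67.6091
tree:
21.6145
30.9909 13.8948
40.2146 21.1164 7.8534
48.1799 30.9909 12.9293 3.5407
55.0586 40.2146 20.5045 6.5351 0.9587
60.9988 48.1799 30.9909 11.7435 2.0568 0.0000
66.1287 55.0586 40.2146 20.3100 4.4126 0.0000 0.0000
70.5586 60.9988 48.1799 30.9909 9.4668 0.0000 0.0000 0.0000
74.3842 66.1287 55.0586 40.2146 20.3100 0.0000 0.0000 0.0000 0.0000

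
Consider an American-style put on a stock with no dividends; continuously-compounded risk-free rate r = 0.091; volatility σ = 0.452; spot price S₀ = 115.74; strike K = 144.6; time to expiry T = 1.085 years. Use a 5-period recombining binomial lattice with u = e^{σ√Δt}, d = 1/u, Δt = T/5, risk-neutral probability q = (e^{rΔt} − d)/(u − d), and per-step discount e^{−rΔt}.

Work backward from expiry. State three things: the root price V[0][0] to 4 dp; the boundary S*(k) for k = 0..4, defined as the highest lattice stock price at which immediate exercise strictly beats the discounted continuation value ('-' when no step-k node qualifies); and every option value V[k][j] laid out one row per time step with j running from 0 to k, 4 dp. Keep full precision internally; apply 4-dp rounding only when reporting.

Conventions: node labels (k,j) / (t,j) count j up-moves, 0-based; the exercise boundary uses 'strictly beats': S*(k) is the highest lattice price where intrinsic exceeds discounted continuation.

Δt=0.21700  u=1.23436  d=0.81013  q=0.49456  discount=0.98045
step 5 (expiry): payoffs max(K−S,0) = 104.2107 83.0606 50.8352 1.7346 0.0000 0.0000
step 4: (k=4,j=0): S=49.8551, K−S=94.7449, hold=91.9175 ⇒ V=94.7449 exercise | (k=4,j=1): S=75.9620, K−S=68.6380, hold=65.8106 ⇒ V=68.6380 exercise | (k=4,j=2): S=115.7400, K−S=28.8600, hold=26.0326 ⇒ V=28.8600 exercise | (k=4,j=3): S=176.3479, K−S=0.0000, hold=0.8596 ⇒ V=0.8596 continue | (k=4,j=4): S=268.6936, K−S=0.0000, hold=0.0000 ⇒ V=0.0000 continue  boundary S*=115.7400
step 3: (k=3,j=0): S=61.5394, K−S=83.0606, hold=80.2332 ⇒ V=83.0606 exercise | (k=3,j=1): S=93.7648, K−S=50.8352, hold=48.0078 ⇒ V=50.8352 exercise | (k=3,j=2): S=142.8654, K−S=1.7346, hold=14.7185 ⇒ V=14.7185 continue | (k=3,j=3): S=217.6776, K−S=0.0000, hold=0.4260 ⇒ V=0.4260 continue  boundary S*=93.7648
step 2: (k=2,j=0): S=75.9620, K−S=68.6380, hold=65.8106 ⇒ V=68.6380 exercise | (k=2,j=1): S=115.7400, K−S=28.8600, hold=32.3284 ⇒ V=32.3284 continue | (k=2,j=2): S=176.3479, K−S=0.0000, hold=7.5003 ⇒ V=7.5003 continue  boundary S*=75.9620
step 1: (k=1,j=0): S=93.7648, K−S=50.8352, hold=49.6895 ⇒ V=50.8352 exercise | (k=1,j=1): S=142.8654, K−S=1.7346, hold=19.6573 ⇒ V=19.6573 continue  boundary S*=93.7648
step 0: (k=0,j=0): S=115.7400, K−S=28.8600, hold=34.7232 ⇒ V=34.7232 continue  boundary S*=-

price = 34.7232
boundary = - 93.7648 75.9620 93.7648 115.7400
tree:
34.7232
50.8352 19.6573
68.6380 32.3284 7.5003
83.0606 50.8352 14.7185 0.4260
94.7449 68.6380 28.8600 0.8596 0.0000
104.2107 83.0606 50.8352 1.7346 0.0000 0.0000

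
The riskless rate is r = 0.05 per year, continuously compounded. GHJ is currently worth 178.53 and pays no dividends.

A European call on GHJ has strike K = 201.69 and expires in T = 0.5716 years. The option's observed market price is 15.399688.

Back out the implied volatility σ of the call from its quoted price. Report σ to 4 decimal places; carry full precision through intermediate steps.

sigma = 0.4108

At σ = 0.4108 the Black–Scholes value reproduces the quote:
σ√T = 0.4108·√0.5716 = 0.310582
d₁ = (ln(S/K) + (r+σ²/2)T) / (σ√T) = (ln(178.53/201.69) + (0.05+0.4108²/2)·0.5716) / 0.310582 = (-0.121975 + 0.076811) / 0.310582 = -0.145419
d₂ = d₁ − σ√T = -0.145419 − 0.310582 = -0.456001
e^{−rT} = 0.971825
N(d₁) = 0.442190,  N(d₂) = 0.324195
V = S·N(d₁) − K·e^{−rT}·N(d₂) = 78.944184 − 63.544496 = 15.399688 (equal to the quote); since ∂V/∂σ > 0 for all σ, the implied volatility is unique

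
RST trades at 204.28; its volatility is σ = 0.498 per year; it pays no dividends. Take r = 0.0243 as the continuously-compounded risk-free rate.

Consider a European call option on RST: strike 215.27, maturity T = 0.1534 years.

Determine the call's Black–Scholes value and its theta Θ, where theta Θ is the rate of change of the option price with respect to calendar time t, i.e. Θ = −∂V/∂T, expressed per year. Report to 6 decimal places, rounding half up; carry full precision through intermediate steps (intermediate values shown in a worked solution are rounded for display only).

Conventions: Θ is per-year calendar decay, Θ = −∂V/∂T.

price = 11.673896
Θ = -53.114233

σ√T = 0.498·√0.1534 = 0.195048
d₁ = (ln(S/K) + (r+σ²/2)T) / (σ√T) = (ln(204.28/215.27) + (0.0243+0.498²/2)·0.1534) / 0.195048 = (-0.052401 + 0.022750) / 0.195048 = -0.152024
d₂ = d₁ − σ√T = -0.152024 − 0.195048 = -0.347072
e^{−rT} = 0.996279
N(d₁) = 0.439584,  N(d₂) = 0.364269
Call price V = S·N(d₁) − K·e^{−rT}·N(d₂) = 89.798256 − 78.124360 = 11.673896
φ(d₁) = (1/√(2π))·e^{−d₁²/2} = 0.394359
Θ = −S·φ(d₁)·σ/(2√T) − r·K·e^{−rT}·N(d₂) = −51.215811 − 1.898422 = -53.114233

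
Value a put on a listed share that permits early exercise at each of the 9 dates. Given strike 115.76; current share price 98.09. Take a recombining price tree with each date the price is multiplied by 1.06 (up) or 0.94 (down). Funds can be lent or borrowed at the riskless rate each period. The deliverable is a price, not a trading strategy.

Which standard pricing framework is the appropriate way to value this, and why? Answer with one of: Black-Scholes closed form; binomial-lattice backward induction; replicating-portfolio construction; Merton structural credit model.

Key observation: with exercise allowed before expiry on a discrete up/down model (9 steps from spot 98.09), the strike-115.76 put's value must be rolled back through the tree testing early exercise at each node.

framework: binomial-lattice backward induction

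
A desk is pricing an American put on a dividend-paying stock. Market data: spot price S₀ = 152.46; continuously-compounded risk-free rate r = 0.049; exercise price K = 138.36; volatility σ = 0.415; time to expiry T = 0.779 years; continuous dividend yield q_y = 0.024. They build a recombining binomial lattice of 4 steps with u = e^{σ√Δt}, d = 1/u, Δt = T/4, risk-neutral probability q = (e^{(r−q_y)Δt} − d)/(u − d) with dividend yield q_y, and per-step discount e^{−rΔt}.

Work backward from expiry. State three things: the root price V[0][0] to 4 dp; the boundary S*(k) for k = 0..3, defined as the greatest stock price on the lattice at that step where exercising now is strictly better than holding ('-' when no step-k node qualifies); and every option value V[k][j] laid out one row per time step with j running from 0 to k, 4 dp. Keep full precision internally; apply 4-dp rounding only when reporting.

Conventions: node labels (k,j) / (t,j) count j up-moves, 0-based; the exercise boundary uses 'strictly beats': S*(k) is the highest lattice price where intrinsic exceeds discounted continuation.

params: Δt=0.19475 u=1.20098 d=0.83265 q=0.46759 e^(-rΔt)=0.99050
t_4 payoffs: 65.0765 32.6585 0.0000 0.0000 0.0000
t_3: node(3,0) S=88.0124 payoff=50.3476 vs cont=49.4440 → 50.3476 [stop]  node(3,1) S=126.9459 payoff=11.4141 vs cont=17.2225 → 17.2225 [wait]  node(3,2) S=183.1021 payoff=0.0000 vs cont=0.0000 → 0.0000 [wait]  node(3,3) S=264.0997 payoff=0.0000 vs cont=0.0000 → 0.0000 [wait]  ⇒ S*(3)=88.0124
t_2: node(2,0) S=105.7015 payoff=32.6585 vs cont=34.5275 → 34.5275 [wait]  node(2,1) S=152.4600 payoff=0.0000 vs cont=9.0823 → 9.0823 [wait]  node(2,2) S=219.9027 payoff=0.0000 vs cont=0.0000 → 0.0000 [wait]  ⇒ S*(2)=-
t_1: node(1,0) S=126.9459 payoff=11.4141 vs cont=22.4146 → 22.4146 [wait]  node(1,1) S=183.1021 payoff=0.0000 vs cont=4.7896 → 4.7896 [wait]  ⇒ S*(1)=-
t_0: node(0,0) S=152.4600 payoff=0.0000 vs cont=14.0386 → 14.0386 [wait]  ⇒ S*(0)=-

price = 14.0386
boundary = - - - 88.0124
tree:
14.0386
22.4146 4.7896
34.5275 9.0823 0.0000
50.3476 17.2225 0.0000 0.0000
65.0765 32.6585 0.0000 0.0000 0.0000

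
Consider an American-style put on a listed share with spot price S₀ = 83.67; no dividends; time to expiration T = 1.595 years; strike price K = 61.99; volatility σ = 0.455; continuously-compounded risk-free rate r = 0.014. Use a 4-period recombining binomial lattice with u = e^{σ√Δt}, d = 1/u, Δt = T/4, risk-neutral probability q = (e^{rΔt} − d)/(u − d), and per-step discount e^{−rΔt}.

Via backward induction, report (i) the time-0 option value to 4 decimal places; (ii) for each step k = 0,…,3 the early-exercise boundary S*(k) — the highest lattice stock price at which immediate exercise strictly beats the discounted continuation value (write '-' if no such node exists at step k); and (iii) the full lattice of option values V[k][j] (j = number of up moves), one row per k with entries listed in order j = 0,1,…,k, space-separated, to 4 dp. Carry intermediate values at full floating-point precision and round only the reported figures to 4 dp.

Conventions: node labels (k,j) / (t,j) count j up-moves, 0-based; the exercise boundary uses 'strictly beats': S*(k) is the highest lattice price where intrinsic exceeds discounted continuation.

price = 8.0395
boundary = - - - 35.3369
tree:
8.0395
12.3670 2.5956
18.5138 4.6466 0.0000
26.6531 8.3183 0.0000 0.0000
35.4776 14.8913 0.0000 0.0000 0.0000

Δt=0.39875  u=1.33285  d=0.75027  q=0.43827  discount=0.99443
step 4 (expiry): payoffs max(K−S,0) = 35.4776 14.8913 0.0000 0.0000 0.0000
step 3: (k=3,j=0): S=35.3369, K−S=26.6531, hold=26.3080 ⇒ V=26.6531 exercise | (k=3,j=1): S=62.7754, K−S=0.0000, hold=8.3183 ⇒ V=8.3183 continue | (k=3,j=2): S=111.5193, K−S=0.0000, hold=0.0000 ⇒ V=0.0000 continue | (k=3,j=3): S=198.1120, K−S=0.0000, hold=0.0000 ⇒ V=0.0000 continue  boundary S*=35.3369
step 2: (k=2,j=0): S=47.0987, K−S=14.8913, hold=18.5138 ⇒ V=18.5138 continue | (k=2,j=1): S=83.6700, K−S=0.0000, hold=4.6466 ⇒ V=4.6466 continue | (k=2,j=2): S=148.6382, K−S=0.0000, hold=0.0000 ⇒ V=0.0000 continue  boundary S*=-
step 1: (k=1,j=0): S=62.7754, K−S=0.0000, hold=12.3670 ⇒ V=12.3670 continue | (k=1,j=1): S=111.5193, K−S=0.0000, hold=2.5956 ⇒ V=2.5956 continue  boundary S*=-
step 0: (k=0,j=0): S=83.6700, K−S=0.0000, hold=8.0395 ⇒ V=8.0395 continue  boundary S*=-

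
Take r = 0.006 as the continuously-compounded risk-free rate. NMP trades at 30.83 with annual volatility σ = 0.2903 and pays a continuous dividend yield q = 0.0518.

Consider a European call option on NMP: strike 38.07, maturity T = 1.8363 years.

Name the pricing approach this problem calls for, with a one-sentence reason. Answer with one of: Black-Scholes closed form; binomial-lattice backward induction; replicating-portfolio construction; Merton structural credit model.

Key observation: the instrument is a plain European call (strike 38.07) on a lognormal asset; the exact continuous-time formula applies directly.

framework: Black-Scholes closed form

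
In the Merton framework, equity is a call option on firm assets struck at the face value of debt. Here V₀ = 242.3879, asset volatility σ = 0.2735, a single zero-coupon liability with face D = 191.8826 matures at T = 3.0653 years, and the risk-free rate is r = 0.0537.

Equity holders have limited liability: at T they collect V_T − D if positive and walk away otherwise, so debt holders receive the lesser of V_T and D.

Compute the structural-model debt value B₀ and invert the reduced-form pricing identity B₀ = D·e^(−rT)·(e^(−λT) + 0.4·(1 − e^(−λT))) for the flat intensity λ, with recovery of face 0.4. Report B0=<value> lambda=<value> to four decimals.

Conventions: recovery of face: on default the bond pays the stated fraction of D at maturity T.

Work the structural quantities from V₀ = 242.3879 against face 191.8826:
d₁ = [ln(V₀/D) + (r + σ²/2)T] / (σ√T)
   = [ln(242.3879/191.8826) + (0.0537 + 0.5·0.2735²)·3.0653] / (0.2735·√3.0653)
   = [0.233656 + 0.279252] / 0.478844 = 1.071138
d₂ = d₁ − σ√T = 1.071138 − 0.478844 = 0.592295
N(d₁) = 0.857946,  N(d₂) = 0.723173,  e^(−rT) = 0.848227
E₀ = V₀·N(d₁) − D·e^(−rT)·N(d₂)
   = 242.3879·0.857946 − 191.8826·0.848227·0.723173 = 90.252085
B₀ = V₀ − E₀ = 242.3879 − 90.252085 = 152.135815
e^(−λT) = (B₀·e^(rT)/D − 0.4)/(1 − 0.4) = (152.1358·1.178929/191.8826 − 0.4)/0.6 = 0.89120730
λ = −ln(0.89120730)/3.0653 = 0.037575

B0=152.1358 lambda=0.0376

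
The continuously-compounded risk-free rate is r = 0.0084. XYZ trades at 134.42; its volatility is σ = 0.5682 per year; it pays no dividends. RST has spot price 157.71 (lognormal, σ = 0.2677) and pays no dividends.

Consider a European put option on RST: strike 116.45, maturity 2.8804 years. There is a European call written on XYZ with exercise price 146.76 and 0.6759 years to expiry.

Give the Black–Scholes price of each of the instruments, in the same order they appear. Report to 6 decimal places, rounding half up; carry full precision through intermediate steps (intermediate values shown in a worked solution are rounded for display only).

[RST put K=116.45]
σ√T = 0.2677·√2.8804 = 0.454334
d₁ = (ln(S/K) + (r+σ²/2)T) / (σ√T) = (ln(157.71/116.45) + (0.0084+0.2677²/2)·2.8804) / 0.454334 = (0.303296 + 0.127405) / 0.454334 = 0.947984
d₂ = d₁ − σ√T = 0.947984 − 0.454334 = 0.493650
e^{−rT} = 0.976095
N(−d₁) = 0.171569,  N(−d₂) = 0.310777
price = K·e^{−rT}·N(−d₂) − S·N(−d₁) = 35.324820 − 27.058130 = 8.266690
[XYZ call K=146.76]
σ√T = 0.5682·√0.6759 = 0.467135
d₁ = (ln(S/K) + (r+σ²/2)T) / (σ√T) = (ln(134.42/146.76) + (0.0084+0.5682²/2)·0.6759) / 0.467135 = (-0.087829 + 0.114785) / 0.467135 = 0.057704
d₂ = d₁ − σ√T = 0.057704 − 0.467135 = -0.409431
e^{−rT} = 0.994339
N(d₁) = 0.523008,  N(d₂) = 0.341112
price = S·N(d₁) − K·e^{−rT}·N(d₂) = 70.302731 − 49.778151 = 20.524580

price(RST put K=116.45) = 8.266690
price(XYZ call K=146.76) = 20.524580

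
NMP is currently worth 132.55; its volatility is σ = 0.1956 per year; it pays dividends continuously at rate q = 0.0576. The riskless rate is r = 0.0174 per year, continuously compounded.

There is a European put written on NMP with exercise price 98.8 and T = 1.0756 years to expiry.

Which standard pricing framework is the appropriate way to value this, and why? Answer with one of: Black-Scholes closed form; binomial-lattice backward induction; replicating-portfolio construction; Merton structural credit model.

framework: Black-Scholes closed form

Key observation: everything needed for the exact continuous-time valuation of the European put on NMP (strike 98.8) is given, and no feature rules the closed form out.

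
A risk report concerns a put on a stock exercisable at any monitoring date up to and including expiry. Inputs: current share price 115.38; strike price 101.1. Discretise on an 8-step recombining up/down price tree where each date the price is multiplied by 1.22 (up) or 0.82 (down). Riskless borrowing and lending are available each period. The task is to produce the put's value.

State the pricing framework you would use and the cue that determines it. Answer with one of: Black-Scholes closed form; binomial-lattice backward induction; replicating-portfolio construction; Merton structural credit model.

framework: binomial-lattice backward induction

Key observation: an American put (K = 101.1, S₀ = 115.38) on a 8-date tree has no closed form — the optimal stopping decision is embedded and must be resolved recursively from expiry.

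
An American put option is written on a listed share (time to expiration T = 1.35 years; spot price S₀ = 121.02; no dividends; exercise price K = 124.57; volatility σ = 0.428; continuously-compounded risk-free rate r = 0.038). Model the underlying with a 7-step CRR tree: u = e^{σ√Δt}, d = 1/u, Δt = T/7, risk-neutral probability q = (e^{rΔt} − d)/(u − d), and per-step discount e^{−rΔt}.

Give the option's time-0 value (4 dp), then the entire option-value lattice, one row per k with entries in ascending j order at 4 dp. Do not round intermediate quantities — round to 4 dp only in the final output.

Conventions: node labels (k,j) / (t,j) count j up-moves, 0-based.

Δt=0.19286, u=1.20678, d=0.82865, q=0.47260, disc=e^(-rΔt)=0.99270
k=7 terminal: V=max(K-S,0) → 92.1022 77.2864 55.7096 24.2869 0.0000 0.0000 0.0000 0.0000
k=6: j=0 S=39.1815 intr=85.3885 cont=84.4789 V=85.3885[EX]; j=1 S=57.0611 intr=67.5089 cont=66.5993 V=67.5089[EX]; j=2 S=83.0995 intr=41.4705 cont=40.5609 V=41.4705[EX]; j=3 S=121.0200 intr=3.5500 cont=12.7154 V=12.7154[hold]; j=4 S=176.2446 intr=0.0000 cont=0.0000 V=0.0000[hold]; j=5 S=256.6695 intr=0.0000 cont=0.0000 V=0.0000[hold]; j=6 S=373.7944 intr=0.0000 cont=0.0000 V=0.0000[hold]
k=5: j=0 S=47.2836 intr=77.2864 cont=76.3768 V=77.2864[EX]; j=1 S=68.8604 intr=55.7096 cont=54.8001 V=55.7096[EX]; j=2 S=100.2831 intr=24.2869 cont=27.6772 V=27.6772[hold]; j=3 S=146.0449 intr=0.0000 cont=6.6571 V=6.6571[hold]; j=4 S=212.6890 intr=0.0000 cont=0.0000 V=0.0000[hold]; j=5 S=309.7444 intr=0.0000 cont=0.0000 V=0.0000[hold]
k=4: j=0 S=57.0611 intr=67.5089 cont=66.5993 V=67.5089[EX]; j=1 S=83.0995 intr=41.4705 cont=42.1515 V=42.1515[hold]; j=2 S=121.0200 intr=3.5500 cont=17.6135 V=17.6135[hold]; j=3 S=176.2446 intr=0.0000 cont=3.4853 V=3.4853[hold]; j=4 S=256.6695 intr=0.0000 cont=0.0000 V=0.0000[hold]
k=3: j=0 S=68.8604 intr=55.7096 cont=55.1195 V=55.7096[EX]; j=1 S=100.2831 intr=24.2869 cont=30.3317 V=30.3317[hold]; j=2 S=146.0449 intr=0.0000 cont=10.8567 V=10.8567[hold]; j=3 S=212.6890 intr=0.0000 cont=1.8247 V=1.8247[hold]
k=2: j=0 S=83.0995 intr=41.4705 cont=43.3968 V=43.3968[hold]; j=1 S=121.0200 intr=3.5500 cont=20.9735 V=20.9735[hold]; j=2 S=176.2446 intr=0.0000 cont=6.5401 V=6.5401[hold]
k=1: j=0 S=100.2831 intr=24.2869 cont=32.5601 V=32.5601[hold]; j=1 S=146.0449 intr=0.0000 cont=14.0489 V=14.0489[hold]
k=0: j=0 S=121.0200 intr=3.5500 cont=23.6378 V=23.6378[hold]

price = 23.6378
tree:
23.6378
32.5601 14.0489
43.3968 20.9735 6.5401
55.7096 30.3317 10.8567 1.8247
67.5089 42.1515 17.6135 3.4853 0.0000
77.2864 55.7096 27.6772 6.6571 0.0000 0.0000
85.3885 67.5089 41.4705 12.7154 0.0000 0.0000 0.0000
92.1022 77.2864 55.7096 24.2869 0.0000 0.0000 0.0000 0.0000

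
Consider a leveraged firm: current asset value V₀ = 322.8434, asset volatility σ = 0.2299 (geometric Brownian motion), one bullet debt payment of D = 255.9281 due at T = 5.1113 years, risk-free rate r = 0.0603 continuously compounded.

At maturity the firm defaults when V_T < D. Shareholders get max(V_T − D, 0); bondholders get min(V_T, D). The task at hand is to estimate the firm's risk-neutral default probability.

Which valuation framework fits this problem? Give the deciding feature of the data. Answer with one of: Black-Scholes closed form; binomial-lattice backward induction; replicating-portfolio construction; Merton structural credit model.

framework: Merton structural credit model

Key observation: with the firm-asset dynamics (V₀ = 322.8434) and a single zero-coupon liability of face 255.9281 given, debt value, spread, and default probability all derive from the option view of the balance sheet.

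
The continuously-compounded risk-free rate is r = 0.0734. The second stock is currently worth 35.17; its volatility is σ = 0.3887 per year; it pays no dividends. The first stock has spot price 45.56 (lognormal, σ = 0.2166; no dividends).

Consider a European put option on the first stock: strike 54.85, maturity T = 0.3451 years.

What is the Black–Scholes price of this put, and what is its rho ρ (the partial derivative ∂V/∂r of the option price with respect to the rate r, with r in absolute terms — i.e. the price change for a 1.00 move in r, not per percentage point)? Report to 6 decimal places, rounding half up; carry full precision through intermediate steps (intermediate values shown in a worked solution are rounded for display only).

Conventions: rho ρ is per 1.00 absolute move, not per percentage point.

σ√T = 0.2166·√0.3451 = 0.127242
d₁ = (ln(S/K) + (r+σ²/2)T) / (σ√T) = (ln(45.56/54.85) + (0.0734+0.2166²/2)·0.3451) / 0.127242 = (-0.185572 + 0.033426) / 0.127242 = -1.195724
d₂ = d₁ − σ√T = -1.195724 − 0.127242 = -1.322966
e^{−rT} = 0.974988
N(−d₁) = 0.884098,  N(−d₂) = 0.907077
Put price V = K·e^{−rT}·N(−d₂) − S·N(−d₁) = 48.508716 − 40.279496 = 8.229221
ρ = −K·T·e^{−rT}·N(−d₂) = -16.740358

price = 8.229221
ρ = -16.740358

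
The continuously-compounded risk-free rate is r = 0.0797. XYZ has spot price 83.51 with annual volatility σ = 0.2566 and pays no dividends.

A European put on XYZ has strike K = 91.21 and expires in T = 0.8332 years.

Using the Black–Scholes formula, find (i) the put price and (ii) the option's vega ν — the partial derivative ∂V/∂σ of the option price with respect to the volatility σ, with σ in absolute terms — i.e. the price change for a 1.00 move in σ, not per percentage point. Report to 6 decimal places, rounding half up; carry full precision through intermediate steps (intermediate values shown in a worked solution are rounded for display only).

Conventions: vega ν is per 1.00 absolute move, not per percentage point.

price = 8.825093
ν = 30.401664

σ√T = 0.2566·√0.8332 = 0.234224
d₁ = (ln(S/K) + (r+σ²/2)T) / (σ√T) = (ln(83.51/91.21) + (0.0797+0.2566²/2)·0.8332) / 0.234224 = (-0.088198 + 0.093836) / 0.234224 = 0.024072
d₂ = d₁ − σ√T = 0.024072 − 0.234224 = -0.210152
e^{−rT} = 0.935751
N(−d₁) = 0.490397,  N(−d₂) = 0.583225
Put price V = K·e^{−rT}·N(−d₂) − S·N(−d₁) = 49.778185 − 40.953092 = 8.825093
φ(d₁) = (1/√(2π))·e^{−d₁²/2} = 0.398827
ν = S·φ(d₁)·√T = 30.401664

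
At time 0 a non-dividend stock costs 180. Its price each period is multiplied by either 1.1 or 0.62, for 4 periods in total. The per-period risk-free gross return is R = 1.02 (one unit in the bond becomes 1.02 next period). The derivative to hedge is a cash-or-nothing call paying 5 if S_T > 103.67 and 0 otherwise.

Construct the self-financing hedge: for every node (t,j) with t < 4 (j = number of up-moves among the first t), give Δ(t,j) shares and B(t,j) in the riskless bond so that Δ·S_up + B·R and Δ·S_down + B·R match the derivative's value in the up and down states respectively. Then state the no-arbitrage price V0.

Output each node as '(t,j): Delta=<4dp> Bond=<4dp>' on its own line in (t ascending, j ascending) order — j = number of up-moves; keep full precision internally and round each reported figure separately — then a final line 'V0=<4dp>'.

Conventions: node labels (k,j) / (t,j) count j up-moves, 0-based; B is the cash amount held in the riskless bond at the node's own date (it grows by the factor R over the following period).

(0,0): Delta=0.0189 Bond=0.6015
(1,0): Delta=0.0623 Bond=-4.2263
(1,1): Delta=0.0140 Bond=1.5814
(2,0): Delta=0.0000 Bond=0.0000
(2,1): Delta=0.0693 Bond=-5.1730
(2,2): Delta=0.0078 Bond=2.9703
(3,0): Delta=0.0000 Bond=0.0000
(3,1): Delta=0.0000 Bond=0.0000
(3,2): Delta=0.0771 Bond=-6.3317
(3,3): Delta=0.0000 Bond=4.9020
V0=4.0097

Arbitrage-free pricing uses the up-move probability p* = (R−d)/(u−d) = 0.8333, discounting each step at R = 1.02.
Terminal payoffs: V(4,0)=0.0000, V(4,1)=0.0000, V(4,2)=0.0000, V(4,3)=5.0000, V(4,4)=5.0000
(3,0): S=42.8990. Δ = (V_up−V_dn)/(S_up−S_dn) = (0.0000−0.0000)/(47.1889−26.5974) = 0.0000. V = [p*·0.0000 + (1−p*)·0.0000]/1.02 = 0.0000. B = V − Δ·S = 0.0000.
(3,1): S=76.1112. Δ = (V_up−V_dn)/(S_up−S_dn) = (0.0000−0.0000)/(83.7223−47.1889) = 0.0000. V = [p*·0.0000 + (1−p*)·0.0000]/1.02 = 0.0000. B = V − Δ·S = 0.0000.
(3,2): S=135.0360. Δ = (V_up−V_dn)/(S_up−S_dn) = (5.0000−0.0000)/(148.5396−83.7223) = 0.0771. V = [p*·5.0000 + (1−p*)·0.0000]/1.02 = 4.0850. B = V − Δ·S = -6.3317.
(3,3): S=239.5800. Δ = (V_up−V_dn)/(S_up−S_dn) = (5.0000−5.0000)/(263.5380−148.5396) = 0.0000. V = [p*·5.0000 + (1−p*)·5.0000]/1.02 = 4.9020. B = V − Δ·S = 4.9020.
(2,0): S=69.1920. Δ = (V_up−V_dn)/(S_up−S_dn) = (0.0000−0.0000)/(76.1112−42.8990) = 0.0000. V = [p*·0.0000 + (1−p*)·0.0000]/1.02 = 0.0000. B = V − Δ·S = 0.0000.
(2,1): S=122.7600. Δ = (V_up−V_dn)/(S_up−S_dn) = (4.0850−0.0000)/(135.0360−76.1112) = 0.0693. V = [p*·4.0850 + (1−p*)·0.0000]/1.02 = 3.3374. B = V − Δ·S = -5.1730.
(2,2): S=217.8000. Δ = (V_up−V_dn)/(S_up−S_dn) = (4.9020−4.0850)/(239.5800−135.0360) = 0.0078. V = [p*·4.9020 + (1−p*)·4.0850]/1.02 = 4.6723. B = V − Δ·S = 2.9703.
(1,0): S=111.6000. Δ = (V_up−V_dn)/(S_up−S_dn) = (3.3374−0.0000)/(122.7600−69.1920) = 0.0623. V = [p*·3.3374 + (1−p*)·0.0000]/1.02 = 2.7266. B = V − Δ·S = -4.2263.
(1,1): S=198.0000. Δ = (V_up−V_dn)/(S_up−S_dn) = (4.6723−3.3374)/(217.8000−122.7600) = 0.0140. V = [p*·4.6723 + (1−p*)·3.3374]/1.02 = 4.3626. B = V − Δ·S = 1.5814.
(0,0): S=180.0000. Δ = (V_up−V_dn)/(S_up−S_dn) = (4.3626−2.7266)/(198.0000−111.6000) = 0.0189. V = [p*·4.3626 + (1−p*)·2.7266]/1.02 = 4.0097. B = V − Δ·S = 0.6015.
As a check, the time-0 holding Δ(0,0)·S0 + B(0,0) comes to 4.0097 — exactly V0.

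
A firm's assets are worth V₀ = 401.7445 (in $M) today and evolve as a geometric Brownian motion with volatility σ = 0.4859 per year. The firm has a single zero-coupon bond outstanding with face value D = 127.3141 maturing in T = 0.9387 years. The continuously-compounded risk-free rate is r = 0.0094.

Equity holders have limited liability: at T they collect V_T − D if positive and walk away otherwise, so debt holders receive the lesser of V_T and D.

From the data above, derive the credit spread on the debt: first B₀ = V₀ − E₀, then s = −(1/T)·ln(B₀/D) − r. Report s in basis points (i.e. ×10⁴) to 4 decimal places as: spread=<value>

Apply the equity-as-call identities (strike 127.3141, horizon 0.9387 years):
d₁ = [ln(V₀/D) + (r + σ²/2)T] / (σ√T)
   = [ln(401.7445/127.3141) + (0.0094 + 0.5·0.4859²)·0.9387] / (0.4859·√0.9387)
   = [1.149159 + 0.119637] / 0.470772 = 2.695141
d₂ = d₁ − σ√T = 2.695141 − 0.470772 = 2.224369
N(d₁) = 0.996482,  N(d₂) = 0.986938,  e^(−rT) = 0.991215
E₀ = V₀·N(d₁) − D·e^(−rT)·N(d₂)
   = 401.7445·0.996482 − 127.3141·0.991215·0.986938 = 275.783878
B₀ = V₀ − E₀ = 401.7445 − 275.783878 = 125.960622
spread = −(1/T)·ln(B₀/D) − r = −(1/0.9387)·ln(125.960622/127.3141) − 0.0094 = 0.00198589
in basis points: 0.00198589 × 10⁴ = 19.8589 bp

spread=19.8589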